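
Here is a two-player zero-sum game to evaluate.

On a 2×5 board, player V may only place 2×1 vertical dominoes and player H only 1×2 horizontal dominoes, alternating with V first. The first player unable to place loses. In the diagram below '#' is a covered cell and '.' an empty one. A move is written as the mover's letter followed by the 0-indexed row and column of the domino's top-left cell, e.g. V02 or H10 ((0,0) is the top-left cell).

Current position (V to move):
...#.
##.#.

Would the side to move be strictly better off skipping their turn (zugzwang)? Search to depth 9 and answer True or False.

[...#./##.#.] V move#1: V02:+1/..##./####.*, V04:-1/...##/##.##
[..##./####.] H move#2: H00:-1/####./####.*
[####./####.] V move#3: V04:+1/#####/#####*
[#####/#####] end (terminal -1, H#4); searched ...#./##.#. to 9
pass branch (H moves first from the same position):
  | [...#./##.#.] H move#1: H00:-1/##.#./##.#.*, H01:-1/.###./##.#.
  | [##.#./##.#.] V move#2: V02:+1/####./####.*, V04:+1/##.##/##.##
  | [####./####.] end (terminal -1, H#3); searched ...#./##.#. to 9
V moving scores +1; V passing scores +1

zugzwang(...#./##.#., V) = False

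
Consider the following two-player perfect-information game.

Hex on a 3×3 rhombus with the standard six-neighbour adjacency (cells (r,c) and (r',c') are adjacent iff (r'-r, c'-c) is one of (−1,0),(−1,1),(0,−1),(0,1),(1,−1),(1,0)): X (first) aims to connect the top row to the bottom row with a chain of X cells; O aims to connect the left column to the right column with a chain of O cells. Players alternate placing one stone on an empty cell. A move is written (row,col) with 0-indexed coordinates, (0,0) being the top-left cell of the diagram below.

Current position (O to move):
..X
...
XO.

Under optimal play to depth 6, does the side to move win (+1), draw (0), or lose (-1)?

p1 O@[..X/.../XO.]: (0,0)[O.X/.../XO.]-1* (0,1)[.OX/.../XO.]-1 (1,0)[..X/O../XO.]-1 (1,1)[..X/.O./XO.]-1 (1,2)[..X/..O/XO.]-1 (2,2)[..X/.../XOO]-1
p2 X@[O.X/.../XO.]: (0,1)[OXX/.../XO.]+1* (1,0)[O.X/X../XO.]+1 (1,1)[O.X/.X./XO.]+1 (1,2)[O.X/..X/XO.]+1 (2,2)[O.X/.../XOX]+1
p3 O@[OXX/.../XO.]: (1,0)[OXX/O../XO.]-1* (1,1)[OXX/.O./XO.]-1 (1,2)[OXX/..O/XO.]-1 (2,2)[OXX/.../XOO]-1
p4 X@[OXX/O../XO.]: (1,1)[OXX/OX./XO.]+1* (1,2)[OXX/O.X/XO.]+1 (2,2)[OXX/O../XOX]+1
p5 O@[OXX/OX./XO.] terminal -1; root [..X/.../XO.] d6

value(..X/.../XO., O) = -1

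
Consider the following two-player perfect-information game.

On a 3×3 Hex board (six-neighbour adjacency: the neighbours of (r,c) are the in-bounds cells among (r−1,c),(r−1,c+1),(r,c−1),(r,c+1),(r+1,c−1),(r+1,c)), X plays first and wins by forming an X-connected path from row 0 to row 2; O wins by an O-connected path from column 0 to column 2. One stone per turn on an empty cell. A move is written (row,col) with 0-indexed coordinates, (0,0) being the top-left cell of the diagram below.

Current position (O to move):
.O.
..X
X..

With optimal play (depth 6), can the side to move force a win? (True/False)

ply 1, O at .O./..X/X.. | (0,0)=-1→OO./..X/X..; (0,2)=+1→.OO/..X/X..*; (1,0)=-1→.O./O.X/X..; (1,1)=-1→.O./.OX/X..; (2,1)=-1→.O./..X/XO.; (2,2)=-1→.O./..X/X.O
ply 2, X at .OO/..X/X.. | (0,0)=-1→XOO/..X/X..*; (1,0)=-1→.OO/X.X/X..; (1,1)=-1→.OO/.XX/X..; (2,1)=-1→.OO/..X/XX.; (2,2)=-1→.OO/..X/X.X
ply 3, O at XOO/..X/X.. | (1,0)=+1→XOO/O.X/X..*; (1,1)=-1→XOO/.OX/X..; (2,1)=-1→XOO/..X/XO.; (2,2)=-1→XOO/..X/X.O
ply 4: XOO/O.X/X.. is terminal -1 (X); from .O./..X/X.. depth 6

O winning at [.O./..X/X..]: True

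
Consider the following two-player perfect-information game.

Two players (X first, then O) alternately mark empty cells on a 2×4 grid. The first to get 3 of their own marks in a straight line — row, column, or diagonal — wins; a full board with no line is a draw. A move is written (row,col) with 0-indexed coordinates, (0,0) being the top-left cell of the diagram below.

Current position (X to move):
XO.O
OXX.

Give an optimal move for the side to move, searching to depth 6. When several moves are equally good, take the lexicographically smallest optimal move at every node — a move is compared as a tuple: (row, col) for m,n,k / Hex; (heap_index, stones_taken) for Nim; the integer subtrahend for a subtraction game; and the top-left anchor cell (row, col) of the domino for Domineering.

X's best at [XO.O/OXX.]: (1,3)

ply 1, X at XO.O/OXX. | (0,2)=+0→XOXO/OXX.; (1,3)=+1→XO.O/OXXX*
ply 2: XO.O/OXXX is terminal -1 (O); from XO.O/OXX. depth 6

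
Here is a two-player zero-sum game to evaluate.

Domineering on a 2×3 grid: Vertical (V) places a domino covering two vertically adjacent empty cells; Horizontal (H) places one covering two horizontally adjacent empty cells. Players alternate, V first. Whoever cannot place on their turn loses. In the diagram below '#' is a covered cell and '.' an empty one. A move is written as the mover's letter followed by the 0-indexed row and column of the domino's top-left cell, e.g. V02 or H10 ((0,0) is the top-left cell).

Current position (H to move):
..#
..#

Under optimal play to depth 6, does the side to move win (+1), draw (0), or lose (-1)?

value(..#/..#, H) = +1

p1 H@[..#/..#]: H00[###/..#]+1* H10[..#/###]+1
p2 V@[###/..#] terminal -1; root [..#/..#] d6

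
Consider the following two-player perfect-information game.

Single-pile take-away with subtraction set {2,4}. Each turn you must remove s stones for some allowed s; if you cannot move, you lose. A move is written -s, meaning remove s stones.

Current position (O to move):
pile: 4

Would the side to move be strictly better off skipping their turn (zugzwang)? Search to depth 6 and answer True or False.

zugzwang(4, O) = False

[4] O move#1: -2:-1/2, -4:+1/0*
[0] end (terminal -1, X#2); searched 4 to 6
if O skipped the turn, X would face:
~ [4] X move#1: -2:-1/2, -4:+1/0*
~ [0] end (terminal -1, O#2); searched 4 to 6
compare (O): move=+1 vs pass=-1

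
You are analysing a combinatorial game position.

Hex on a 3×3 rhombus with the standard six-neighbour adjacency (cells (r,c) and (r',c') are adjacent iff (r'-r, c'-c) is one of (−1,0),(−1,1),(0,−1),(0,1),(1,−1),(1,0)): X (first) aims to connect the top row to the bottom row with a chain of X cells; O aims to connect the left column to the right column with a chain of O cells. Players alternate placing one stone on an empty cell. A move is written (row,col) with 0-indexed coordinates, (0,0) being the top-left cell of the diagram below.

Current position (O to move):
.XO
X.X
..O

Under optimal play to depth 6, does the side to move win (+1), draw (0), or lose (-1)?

ply 1, O at .XO/X.X/..O | (0,0)=-1→OXO/X.X/..O; (1,1)=-1→.XO/XOX/..O; (2,0)=+1→.XO/X.X/O.O*; (2,1)=-1→.XO/X.X/.OO
ply 2, X at .XO/X.X/O.O | (0,0)=-1→XXO/X.X/O.O*; (1,1)=-1→.XO/XXX/O.O; (2,1)=-1→.XO/X.X/OXO
ply 3, O at XXO/X.X/O.O | (1,1)=+1→XXO/XOX/O.O*; (2,1)=+1→XXO/X.X/OOO
ply 4: XXO/XOX/O.O is terminal -1 (X); from .XO/X.X/..O depth 6

value(.XO/X.X/..O, O) = +1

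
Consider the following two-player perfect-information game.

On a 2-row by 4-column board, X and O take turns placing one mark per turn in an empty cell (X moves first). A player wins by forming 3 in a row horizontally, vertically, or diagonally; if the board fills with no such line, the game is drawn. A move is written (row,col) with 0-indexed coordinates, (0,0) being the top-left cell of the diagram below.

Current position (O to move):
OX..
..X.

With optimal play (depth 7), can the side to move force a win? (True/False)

O winning at [OX../..X.]: False

[OX../..X.] O move#1: (0,2):-1/OXO./..X., (0,3):-1/OX.O/..X., (1,0):+0/OX../O.X.*, (1,1):+0/OX../.OX., (1,3):+0/OX../..XO
[OX../O.X.] X move#2: (0,2):+0/OXX./O.X.*, (0,3):+0/OX.X/O.X., (1,1):+0/OX../OXX., (1,3):+0/OX../O.XX
[OXX./O.X.] O move#3: (0,3):+0/OXXO/O.X.*, (1,1):-1/OXX./OOX., (1,3):-1/OXX./O.XO
[OXXO/O.X.] X move#4: (1,1):+0/OXXO/OXX.*, (1,3):+0/OXXO/O.XX
[OXXO/OXX.] O move#5: (1,3):+0/OXXO/OXXO*
[OXXO/OXXO] end (terminal +0, X#6); searched OX../..X. to 7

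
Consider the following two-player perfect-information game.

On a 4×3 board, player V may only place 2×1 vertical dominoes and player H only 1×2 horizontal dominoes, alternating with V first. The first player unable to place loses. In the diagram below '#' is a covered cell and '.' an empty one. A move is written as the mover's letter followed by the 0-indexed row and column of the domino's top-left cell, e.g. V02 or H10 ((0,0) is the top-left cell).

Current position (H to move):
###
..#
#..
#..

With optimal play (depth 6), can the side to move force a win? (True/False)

H winning at [###/..#/#../#..]: True

ply 1, H at ###/..#/#../#.. | H10=-1→###/###/#../#..; H21=+1→###/..#/###/#..*; H31=-1→###/..#/#../###
ply 2: ###/..#/###/#.. is terminal -1 (V); from ###/..#/#../#.. depth 6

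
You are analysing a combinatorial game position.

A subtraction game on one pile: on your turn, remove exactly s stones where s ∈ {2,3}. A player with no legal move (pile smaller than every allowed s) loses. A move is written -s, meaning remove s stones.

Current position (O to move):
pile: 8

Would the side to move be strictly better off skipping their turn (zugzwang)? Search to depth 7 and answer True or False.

[8] O move#1: -2:+1/6*, -3:+1/5
[6] X move#2: -2:-1/4*, -3:-1/3
[4] O move#3: -2:-1/2, -3:+1/1*
[1] end (terminal -1, X#4); searched 8 to 7
pass branch (X moves first from the same position):
  | [8] X move#1: -2:+1/6*, -3:+1/5
  | [6] O move#2: -2:-1/4*, -3:-1/3
  | [4] X move#3: -2:-1/2, -3:+1/1*
  | [1] end (terminal -1, O#4); searched 8 to 7
O moving scores +1; O passing scores -1

zugzwang(8, O) = False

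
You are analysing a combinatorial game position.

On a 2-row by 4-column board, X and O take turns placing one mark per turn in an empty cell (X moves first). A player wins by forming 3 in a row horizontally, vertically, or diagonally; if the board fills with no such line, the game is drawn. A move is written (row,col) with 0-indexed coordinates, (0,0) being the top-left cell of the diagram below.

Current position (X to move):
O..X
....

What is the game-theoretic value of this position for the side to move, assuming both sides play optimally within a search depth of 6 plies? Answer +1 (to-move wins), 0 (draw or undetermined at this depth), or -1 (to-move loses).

[O..X/....] X move#1: (0,1):+0/OX.X/....*, (0,2):+0/O.XX/...., (1,0):+0/O..X/X..., (1,1):+0/O..X/.X.., (1,2):+0/O..X/..X., (1,3):+0/O..X/...X
[OX.X/....] O move#2: (0,2):+0/OXOX/....*, (1,0):-1/OX.X/O..., (1,1):-1/OX.X/.O.., (1,2):-1/OX.X/..O., (1,3):-1/OX.X/...O
[OXOX/....] X move#3: (1,0):+0/OXOX/X...*, (1,1):+0/OXOX/.X.., (1,2):+0/OXOX/..X., (1,3):+0/OXOX/...X
[OXOX/X...] O move#4: (1,1):+0/OXOX/XO..*, (1,2):+0/OXOX/X.O., (1,3):+0/OXOX/X..O
[OXOX/XO..] X move#5: (1,2):+0/OXOX/XOX.*, (1,3):+0/OXOX/XO.X
[OXOX/XOX.] O move#6: (1,3):+0/OXOX/XOXO*
[OXOX/XOXO] end (terminal +0, X#7); searched O..X/.... to 6

value(O..X/...., X) = 0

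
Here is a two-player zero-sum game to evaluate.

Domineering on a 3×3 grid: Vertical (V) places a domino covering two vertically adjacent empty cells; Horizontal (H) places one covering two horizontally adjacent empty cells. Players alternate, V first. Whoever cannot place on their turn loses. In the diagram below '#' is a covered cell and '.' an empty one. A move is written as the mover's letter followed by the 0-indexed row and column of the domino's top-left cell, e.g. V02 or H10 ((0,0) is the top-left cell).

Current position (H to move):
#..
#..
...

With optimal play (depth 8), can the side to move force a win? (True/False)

H winning at [#../#../...]: True

p1 H@[#../#../...]: H01[###/#../...]-1 H11[#../###/...]+1* H20[#../#../##.]-1 H21[#../#../.##]-1
p2 V@[#../###/...] terminal -1; root [#../#../...] d8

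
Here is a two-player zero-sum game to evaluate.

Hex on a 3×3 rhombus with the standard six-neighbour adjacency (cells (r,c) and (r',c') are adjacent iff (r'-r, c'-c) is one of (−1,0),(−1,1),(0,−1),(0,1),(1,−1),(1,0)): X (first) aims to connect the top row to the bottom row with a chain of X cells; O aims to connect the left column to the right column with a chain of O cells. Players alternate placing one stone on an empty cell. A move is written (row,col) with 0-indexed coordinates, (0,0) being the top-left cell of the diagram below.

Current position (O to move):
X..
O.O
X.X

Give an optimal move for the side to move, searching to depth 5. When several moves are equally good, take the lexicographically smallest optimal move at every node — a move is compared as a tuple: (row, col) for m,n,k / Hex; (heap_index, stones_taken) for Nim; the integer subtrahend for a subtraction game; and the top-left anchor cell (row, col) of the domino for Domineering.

p1 O@[X../O.O/X.X]: (0,1)[XO./O.O/X.X]+1* (0,2)[X.O/O.O/X.X]+1 (1,1)[X../OOO/X.X]+1 (2,1)[X../O.O/XOX]-1
p2 X@[XO./O.O/X.X]: (0,2)[XOX/O.O/X.X]-1* (1,1)[XO./OXO/X.X]-1 (2,1)[XO./O.O/XXX]-1
p3 O@[XOX/O.O/X.X]: (1,1)[XOX/OOO/X.X]+1* (2,1)[XOX/O.O/XOX]-1
p4 X@[XOX/OOO/X.X] terminal -1; root [X../O.O/X.X] d5

O's best at [X../O.O/X.X]: (0,1)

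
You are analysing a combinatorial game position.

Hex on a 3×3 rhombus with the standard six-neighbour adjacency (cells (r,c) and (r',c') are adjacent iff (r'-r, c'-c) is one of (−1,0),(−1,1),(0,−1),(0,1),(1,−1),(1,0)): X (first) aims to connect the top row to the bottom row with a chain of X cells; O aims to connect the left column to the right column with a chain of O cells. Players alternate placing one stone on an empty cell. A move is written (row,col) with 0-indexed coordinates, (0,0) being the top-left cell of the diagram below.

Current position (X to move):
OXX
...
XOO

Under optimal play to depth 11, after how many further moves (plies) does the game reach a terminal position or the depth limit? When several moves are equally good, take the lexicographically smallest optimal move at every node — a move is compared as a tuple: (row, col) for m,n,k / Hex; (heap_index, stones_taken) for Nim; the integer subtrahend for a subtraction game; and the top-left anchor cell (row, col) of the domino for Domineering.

p1 X@[OXX/.../XOO]: (1,0)[OXX/X../XOO]+1* (1,1)[OXX/.X./XOO]+1 (1,2)[OXX/..X/XOO]+1
p2 O@[OXX/X../XOO] terminal -1; root [OXX/.../XOO] d11

PV length from [OXX/.../XOO]: 1 ply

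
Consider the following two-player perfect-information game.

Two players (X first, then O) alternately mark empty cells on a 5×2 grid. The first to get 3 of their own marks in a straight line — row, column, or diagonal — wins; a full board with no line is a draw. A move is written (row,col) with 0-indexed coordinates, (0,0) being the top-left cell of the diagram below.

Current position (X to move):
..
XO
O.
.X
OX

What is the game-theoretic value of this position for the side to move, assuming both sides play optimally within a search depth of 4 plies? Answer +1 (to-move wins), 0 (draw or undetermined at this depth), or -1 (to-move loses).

[../XO/O./.X/OX] X move#1: (0,0):-1/X./XO/O./.X/OX, (0,1):-1/.X/XO/O./.X/OX, (2,1):+1/../XO/OX/.X/OX*, (3,0):+0/../XO/O./XX/OX
[../XO/OX/.X/OX] end (terminal -1, O#2); searched ../XO/O./.X/OX to 4

value(../XO/O./.X/OX, X) = +1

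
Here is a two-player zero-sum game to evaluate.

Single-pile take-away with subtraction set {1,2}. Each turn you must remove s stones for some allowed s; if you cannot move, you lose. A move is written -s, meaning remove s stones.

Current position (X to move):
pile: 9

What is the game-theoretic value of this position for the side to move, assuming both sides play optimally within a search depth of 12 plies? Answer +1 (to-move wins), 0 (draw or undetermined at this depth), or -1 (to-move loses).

value(9, X) = -1

ply 1, X at 9 | -1=-1→8*; -2=-1→7
ply 2, O at 8 | -1=-1→7; -2=+1→6*
ply 3, X at 6 | -1=-1→5*; -2=-1→4
ply 4, O at 5 | -1=-1→4; -2=+1→3*
ply 5, X at 3 | -1=-1→2*; -2=-1→1
ply 6, O at 2 | -1=-1→1; -2=+1→0*
ply 7: 0 is terminal -1 (X); from 9 depth 12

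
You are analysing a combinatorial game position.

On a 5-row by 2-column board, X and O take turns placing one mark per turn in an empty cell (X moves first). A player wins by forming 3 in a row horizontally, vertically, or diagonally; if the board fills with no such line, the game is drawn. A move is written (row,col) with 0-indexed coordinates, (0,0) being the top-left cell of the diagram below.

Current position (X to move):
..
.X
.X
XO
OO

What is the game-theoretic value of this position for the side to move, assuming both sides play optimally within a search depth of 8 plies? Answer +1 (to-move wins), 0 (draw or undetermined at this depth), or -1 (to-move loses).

[../.X/.X/XO/OO] X move#1: (0,0):+0/X./.X/.X/XO/OO, (0,1):+1/.X/.X/.X/XO/OO*, (1,0):+1/../XX/.X/XO/OO, (2,0):+1/../.X/XX/XO/OO
[.X/.X/.X/XO/OO] end (terminal -1, O#2); searched ../.X/.X/XO/OO to 8

value(../.X/.X/XO/OO, X) = +1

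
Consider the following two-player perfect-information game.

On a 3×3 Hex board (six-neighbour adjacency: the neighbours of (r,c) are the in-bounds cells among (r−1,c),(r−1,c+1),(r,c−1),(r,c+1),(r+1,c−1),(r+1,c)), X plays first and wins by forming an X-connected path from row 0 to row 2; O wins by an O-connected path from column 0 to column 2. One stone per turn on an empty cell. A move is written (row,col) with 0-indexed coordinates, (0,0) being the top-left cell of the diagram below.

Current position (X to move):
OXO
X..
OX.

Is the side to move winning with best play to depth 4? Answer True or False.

X winning at [OXO/X../OX.]: True

p1 X@[OXO/X../OX.]: (1,1)[OXO/XX./OX.]+1* (1,2)[OXO/X.X/OX.]-1 (2,2)[OXO/X../OXX]-1
p2 O@[OXO/XX./OX.] terminal -1; root [OXO/X../OX.] d4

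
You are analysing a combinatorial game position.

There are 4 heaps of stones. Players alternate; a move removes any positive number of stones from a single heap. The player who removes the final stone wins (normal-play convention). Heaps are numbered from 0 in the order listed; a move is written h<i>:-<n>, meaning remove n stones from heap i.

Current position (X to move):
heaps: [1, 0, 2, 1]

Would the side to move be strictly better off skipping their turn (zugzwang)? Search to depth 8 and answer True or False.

ply 1, X at (1,0,2,1) | h0:-1=-1→(0,0,2,1); h2:-1=-1→(1,0,1,1); h2:-2=+1→(1,0,0,1)*; h3:-1=-1→(1,0,2,0)
ply 2, O at (1,0,0,1) | h0:-1=-1→(0,0,0,1)*; h3:-1=-1→(1,0,0,0)
ply 3, X at (0,0,0,1) | h3:-1=+1→(0,0,0,0)*
ply 4: (0,0,0,0) is terminal -1 (O); from (1,0,2,1) depth 8
suppose X passes — search the same position with O to move:
pass> ply 1, O at (1,0,2,1) | h0:-1=-1→(0,0,2,1); h2:-1=-1→(1,0,1,1); h2:-2=+1→(1,0,0,1)*; h3:-1=-1→(1,0,2,0)
pass> ply 2, X at (1,0,0,1) | h0:-1=-1→(0,0,0,1)*; h3:-1=-1→(1,0,0,0)
pass> ply 3, O at (0,0,0,1) | h3:-1=+1→(0,0,0,0)*
pass> ply 4: (0,0,0,0) is terminal -1 (X); from (1,0,2,1) depth 8
for X: play +1, pass -1

zugzwang((1,0,2,1), X) = False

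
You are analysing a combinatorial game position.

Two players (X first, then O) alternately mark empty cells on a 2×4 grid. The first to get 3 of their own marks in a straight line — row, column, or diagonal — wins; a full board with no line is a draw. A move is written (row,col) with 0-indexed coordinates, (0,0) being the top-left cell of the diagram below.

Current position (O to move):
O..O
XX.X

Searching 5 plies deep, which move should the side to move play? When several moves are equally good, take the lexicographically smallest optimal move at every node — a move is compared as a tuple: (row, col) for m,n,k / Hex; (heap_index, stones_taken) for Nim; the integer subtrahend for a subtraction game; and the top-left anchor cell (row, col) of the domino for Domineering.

O's best at [O..O/XX.X]: (1,2)

[O..O/XX.X] O move#1: (0,1):-1/OO.O/XX.X, (0,2):-1/O.OO/XX.X, (1,2):+0/O..O/XXOX*
[O..O/XXOX] X move#2: (0,1):+0/OX.O/XXOX*, (0,2):+0/O.XO/XXOX
[OX.O/XXOX] O move#3: (0,2):+0/OXOO/XXOX*
[OXOO/XXOX] end (terminal +0, X#4); searched O..O/XX.X to 5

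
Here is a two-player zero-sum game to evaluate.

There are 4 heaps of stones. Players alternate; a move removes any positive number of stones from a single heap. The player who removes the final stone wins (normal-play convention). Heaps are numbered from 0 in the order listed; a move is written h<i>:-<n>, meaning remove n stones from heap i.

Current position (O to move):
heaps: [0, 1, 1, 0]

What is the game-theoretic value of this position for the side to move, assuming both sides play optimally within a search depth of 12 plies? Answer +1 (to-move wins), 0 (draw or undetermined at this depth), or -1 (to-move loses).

ply 1, O at (0,1,1,0) | h1:-1=-1→(0,0,1,0)*; h2:-1=-1→(0,1,0,0)
ply 2, X at (0,0,1,0) | h2:-1=+1→(0,0,0,0)*
ply 3: (0,0,0,0) is terminal -1 (O); from (0,1,1,0) depth 12

value((0,1,1,0), O) = -1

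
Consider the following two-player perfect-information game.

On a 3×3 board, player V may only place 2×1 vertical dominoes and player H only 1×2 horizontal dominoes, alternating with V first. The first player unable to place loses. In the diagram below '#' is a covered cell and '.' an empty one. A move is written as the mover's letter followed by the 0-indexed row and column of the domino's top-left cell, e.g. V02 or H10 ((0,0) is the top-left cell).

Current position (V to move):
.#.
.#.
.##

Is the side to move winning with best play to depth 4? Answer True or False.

V winning at [.#./.#./.##]: True

[.#./.#./.##] V move#1: V00:+1/##./##./.##*, V02:+1/.##/.##/.##, V10:+1/.#./##./###
[##./##./.##] end (terminal -1, H#2); searched .#./.#./.## to 4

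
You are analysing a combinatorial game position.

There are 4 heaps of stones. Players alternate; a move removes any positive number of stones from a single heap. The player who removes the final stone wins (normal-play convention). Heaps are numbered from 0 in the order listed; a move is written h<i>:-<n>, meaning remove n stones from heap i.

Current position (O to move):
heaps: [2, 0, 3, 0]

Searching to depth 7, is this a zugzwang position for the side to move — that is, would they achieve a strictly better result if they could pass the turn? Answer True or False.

zugzwang((2,0,3,0), O) = False

p1 O@[(2,0,3,0)]: h0:-1[(1,0,3,0)]-1 h0:-2[(0,0,3,0)]-1 h2:-1[(2,0,2,0)]+1* h2:-2[(2,0,1,0)]-1 h2:-3[(2,0,0,0)]-1
p2 X@[(2,0,2,0)]: h0:-1[(1,0,2,0)]-1* h0:-2[(0,0,2,0)]-1 h2:-1[(2,0,1,0)]-1 h2:-2[(2,0,0,0)]-1
p3 O@[(1,0,2,0)]: h0:-1[(0,0,2,0)]-1 h2:-1[(1,0,1,0)]+1* h2:-2[(1,0,0,0)]-1
p4 X@[(1,0,1,0)]: h0:-1[(0,0,1,0)]-1* h2:-1[(1,0,0,0)]-1
p5 O@[(0,0,1,0)]: h2:-1[(0,0,0,0)]+1*
p6 X@[(0,0,0,0)] terminal -1; root [(2,0,3,0)] d7
if O skipped the turn, X would face:
~ p1 X@[(2,0,3,0)]: h0:-1[(1,0,3,0)]-1 h0:-2[(0,0,3,0)]-1 h2:-1[(2,0,2,0)]+1* h2:-2[(2,0,1,0)]-1 h2:-3[(2,0,0,0)]-1
~ p2 O@[(2,0,2,0)]: h0:-1[(1,0,2,0)]-1* h0:-2[(0,0,2,0)]-1 h2:-1[(2,0,1,0)]-1 h2:-2[(2,0,0,0)]-1
~ p3 X@[(1,0,2,0)]: h0:-1[(0,0,2,0)]-1 h2:-1[(1,0,1,0)]+1* h2:-2[(1,0,0,0)]-1
~ p4 O@[(1,0,1,0)]: h0:-1[(0,0,1,0)]-1* h2:-1[(1,0,0,0)]-1
~ p5 X@[(0,0,1,0)]: h2:-1[(0,0,0,0)]+1*
~ p6 O@[(0,0,0,0)] terminal -1; root [(2,0,3,0)] d7
compare (O): move=+1 vs pass=-1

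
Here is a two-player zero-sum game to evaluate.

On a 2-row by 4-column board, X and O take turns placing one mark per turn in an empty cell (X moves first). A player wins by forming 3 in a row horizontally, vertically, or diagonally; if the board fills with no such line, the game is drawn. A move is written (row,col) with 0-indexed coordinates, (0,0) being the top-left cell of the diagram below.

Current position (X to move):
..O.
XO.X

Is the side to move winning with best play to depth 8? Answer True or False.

X winning at [..O./XO.X]: False

[..O./XO.X] X move#1: (0,0):+0/X.O./XO.X*, (0,1):+0/.XO./XO.X, (0,3):+0/..OX/XO.X, (1,2):-1/..O./XOXX
[X.O./XO.X] O move#2: (0,1):+0/XOO./XO.X*, (0,3):+0/X.OO/XO.X, (1,2):+0/X.O./XOOX
[XOO./XO.X] X move#3: (0,3):+0/XOOX/XO.X*, (1,2):-1/XOO./XOXX
[XOOX/XO.X] O move#4: (1,2):+0/XOOX/XOOX*
[XOOX/XOOX] end (terminal +0, X#5); searched ..O./XO.X to 8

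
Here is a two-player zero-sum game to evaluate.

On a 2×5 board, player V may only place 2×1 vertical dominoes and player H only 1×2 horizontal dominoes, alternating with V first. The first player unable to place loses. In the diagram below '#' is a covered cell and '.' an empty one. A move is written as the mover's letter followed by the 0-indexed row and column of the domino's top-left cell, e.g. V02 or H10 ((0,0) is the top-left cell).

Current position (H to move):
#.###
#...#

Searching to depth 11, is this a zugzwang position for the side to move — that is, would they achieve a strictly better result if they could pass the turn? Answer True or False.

zugzwang(#.###/#...#, H) = False

[#.###/#...#] H move#1: H11:+1/#.###/###.#*, H12:-1/#.###/#.###
[#.###/###.#] end (terminal -1, V#2); searched #.###/#...# to 11
pass branch (V moves first from the same position):
  | [#.###/#...#] V move#1: V01:-1/#####/##..#*
  | [#####/##..#] H move#2: H12:+1/#####/#####*
  | [#####/#####] end (terminal -1, V#3); searched #.###/#...# to 11
H moving scores +1; H passing scores +1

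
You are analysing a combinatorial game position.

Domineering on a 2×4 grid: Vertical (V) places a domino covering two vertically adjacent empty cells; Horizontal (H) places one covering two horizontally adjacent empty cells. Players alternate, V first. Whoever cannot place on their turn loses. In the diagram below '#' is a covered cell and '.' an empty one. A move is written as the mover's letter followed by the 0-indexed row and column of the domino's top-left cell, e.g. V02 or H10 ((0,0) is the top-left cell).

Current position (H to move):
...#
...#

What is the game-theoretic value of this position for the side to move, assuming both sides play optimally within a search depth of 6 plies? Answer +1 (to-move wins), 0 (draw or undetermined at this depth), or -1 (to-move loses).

p1 H@[...#/...#]: H00[##.#/...#]+1* H01[.###/...#]+1 H10[...#/##.#]+1 H11[...#/.###]+1
p2 V@[##.#/...#]: V02[####/..##]-1*
p3 H@[####/..##]: H10[####/####]+1*
p4 V@[####/####] terminal -1; root [...#/...#] d6

value(...#/...#, H) = +1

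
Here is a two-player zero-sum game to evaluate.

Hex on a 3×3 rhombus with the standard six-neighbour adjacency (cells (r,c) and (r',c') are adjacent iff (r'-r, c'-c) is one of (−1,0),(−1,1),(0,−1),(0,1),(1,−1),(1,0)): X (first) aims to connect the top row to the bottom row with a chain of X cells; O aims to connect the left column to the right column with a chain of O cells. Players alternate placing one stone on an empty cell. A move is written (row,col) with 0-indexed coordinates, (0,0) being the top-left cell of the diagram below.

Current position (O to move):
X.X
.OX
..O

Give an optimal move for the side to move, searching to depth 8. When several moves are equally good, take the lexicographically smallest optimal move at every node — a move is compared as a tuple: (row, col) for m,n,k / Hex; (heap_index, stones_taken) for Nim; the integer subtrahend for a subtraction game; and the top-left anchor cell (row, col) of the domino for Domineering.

O's best at [X.X/.OX/..O]: (2,1)

ply 1, O at X.X/.OX/..O | (0,1)=-1→XOX/.OX/..O; (1,0)=-1→X.X/OOX/..O; (2,0)=-1→X.X/.OX/O.O; (2,1)=+1→X.X/.OX/.OO*
ply 2, X at X.X/.OX/.OO | (0,1)=-1→XXX/.OX/.OO*; (1,0)=-1→X.X/XOX/.OO; (2,0)=-1→X.X/.OX/XOO
ply 3, O at XXX/.OX/.OO | (1,0)=+1→XXX/OOX/.OO*; (2,0)=+1→XXX/.OX/OOO
ply 4: XXX/OOX/.OO is terminal -1 (X); from X.X/.OX/..O depth 8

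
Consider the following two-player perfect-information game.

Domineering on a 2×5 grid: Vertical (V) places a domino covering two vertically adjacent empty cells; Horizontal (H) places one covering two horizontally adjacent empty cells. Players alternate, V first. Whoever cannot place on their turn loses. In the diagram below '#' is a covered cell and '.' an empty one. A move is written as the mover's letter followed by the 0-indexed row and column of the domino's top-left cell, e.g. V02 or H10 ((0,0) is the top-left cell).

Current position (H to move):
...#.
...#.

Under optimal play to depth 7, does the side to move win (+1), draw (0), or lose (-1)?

value(...#./...#., H) = -1

p1 H@[...#./...#.]: H00[##.#./...#.]-1* H01[.###./...#.]-1 H10[...#./##.#.]-1 H11[...#./.###.]-1
p2 V@[##.#./...#.]: V02[####./..##.]+1* V04[##.##/...##]-1
p3 H@[####./..##.]: H10[####./####.]-1*
p4 V@[####./####.]: V04[#####/#####]+1*
p5 H@[#####/#####] terminal -1; root [...#./...#.] d7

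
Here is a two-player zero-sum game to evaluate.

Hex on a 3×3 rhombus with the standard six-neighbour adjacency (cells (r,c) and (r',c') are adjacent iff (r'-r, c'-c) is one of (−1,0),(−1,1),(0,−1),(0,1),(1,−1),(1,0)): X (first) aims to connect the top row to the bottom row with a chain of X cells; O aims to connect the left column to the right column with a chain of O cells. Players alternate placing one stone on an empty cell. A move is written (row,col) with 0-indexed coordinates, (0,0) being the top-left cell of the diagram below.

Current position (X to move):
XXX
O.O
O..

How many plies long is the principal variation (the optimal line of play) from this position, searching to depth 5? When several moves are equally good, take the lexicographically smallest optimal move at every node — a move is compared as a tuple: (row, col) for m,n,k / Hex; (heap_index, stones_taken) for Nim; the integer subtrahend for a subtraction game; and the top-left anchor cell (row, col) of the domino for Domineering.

PV length from [XXX/O.O/O..]: 2 plies

[XXX/O.O/O..] X move#1: (1,1):-1/XXX/OXO/O..*, (2,1):-1/XXX/O.O/OX., (2,2):-1/XXX/O.O/O.X
[XXX/OXO/O..] O move#2: (2,1):+1/XXX/OXO/OO.*, (2,2):-1/XXX/OXO/O.O
[XXX/OXO/OO.] end (terminal -1, X#3); searched XXX/O.O/O.. to 5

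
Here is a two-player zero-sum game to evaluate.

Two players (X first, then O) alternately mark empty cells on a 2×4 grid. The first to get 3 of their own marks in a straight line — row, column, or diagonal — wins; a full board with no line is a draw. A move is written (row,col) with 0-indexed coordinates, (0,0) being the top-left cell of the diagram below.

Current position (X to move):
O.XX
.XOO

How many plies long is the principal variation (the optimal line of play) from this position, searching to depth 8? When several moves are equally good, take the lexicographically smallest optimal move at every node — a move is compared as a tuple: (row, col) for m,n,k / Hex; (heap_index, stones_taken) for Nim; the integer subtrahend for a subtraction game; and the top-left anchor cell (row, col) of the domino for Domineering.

PV length from [O.XX/.XOO]: 1 ply

[O.XX/.XOO] X move#1: (0,1):+1/OXXX/.XOO*, (1,0):+0/O.XX/XXOO
[OXXX/.XOO] end (terminal -1, O#2); searched O.XX/.XOO to 8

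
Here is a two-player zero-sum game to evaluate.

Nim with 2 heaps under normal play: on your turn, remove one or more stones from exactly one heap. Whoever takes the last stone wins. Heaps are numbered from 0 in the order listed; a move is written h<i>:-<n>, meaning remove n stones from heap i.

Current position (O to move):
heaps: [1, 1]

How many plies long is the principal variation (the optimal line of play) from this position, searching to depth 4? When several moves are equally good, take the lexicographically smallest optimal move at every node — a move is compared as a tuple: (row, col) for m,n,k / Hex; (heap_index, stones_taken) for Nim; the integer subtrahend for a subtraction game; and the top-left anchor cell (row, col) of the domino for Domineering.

[(1,1)] O move#1: h0:-1:-1/(0,1)*, h1:-1:-1/(1,0)
[(0,1)] X move#2: h1:-1:+1/(0,0)*
[(0,0)] end (terminal -1, O#3); searched (1,1) to 4

PV length from [(1,1)]: 2 plies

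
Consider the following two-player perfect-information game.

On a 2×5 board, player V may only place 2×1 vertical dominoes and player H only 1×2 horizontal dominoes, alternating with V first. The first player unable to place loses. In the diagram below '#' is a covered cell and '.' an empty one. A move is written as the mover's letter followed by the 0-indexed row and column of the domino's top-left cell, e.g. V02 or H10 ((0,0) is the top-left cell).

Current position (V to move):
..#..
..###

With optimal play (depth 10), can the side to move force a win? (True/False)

[..#../..###] V move#1: V00:+1/#.#../#.###*, V01:+1/.##../.####
[#.#../#.###] H move#2: H03:-1/#.###/#.###*
[#.###/#.###] V move#3: V01:+1/#####/#####*
[#####/#####] end (terminal -1, H#4); searched ..#../..### to 10

V winning at [..#../..###]: True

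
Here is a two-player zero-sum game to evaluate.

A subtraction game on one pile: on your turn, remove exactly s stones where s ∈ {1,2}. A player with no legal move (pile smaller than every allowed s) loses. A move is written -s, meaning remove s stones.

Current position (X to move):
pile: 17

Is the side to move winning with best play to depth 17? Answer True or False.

[17] X move#1: -1:-1/16, -2:+1/15*
[15] O move#2: -1:-1/14*, -2:-1/13
[14] X move#3: -1:-1/13, -2:+1/12*
[12] O move#4: -1:-1/11*, -2:-1/10
[11] X move#5: -1:-1/10, -2:+1/9*
[9] O move#6: -1:-1/8*, -2:-1/7
[8] X move#7: -1:-1/7, -2:+1/6*
[6] O move#8: -1:-1/5*, -2:-1/4
[5] X move#9: -1:-1/4, -2:+1/3*
[3] O move#10: -1:-1/2*, -2:-1/1
[2] X move#11: -1:-1/1, -2:+1/0*
[0] end (terminal -1, O#12); searched 17 to 17

X winning at [17]: True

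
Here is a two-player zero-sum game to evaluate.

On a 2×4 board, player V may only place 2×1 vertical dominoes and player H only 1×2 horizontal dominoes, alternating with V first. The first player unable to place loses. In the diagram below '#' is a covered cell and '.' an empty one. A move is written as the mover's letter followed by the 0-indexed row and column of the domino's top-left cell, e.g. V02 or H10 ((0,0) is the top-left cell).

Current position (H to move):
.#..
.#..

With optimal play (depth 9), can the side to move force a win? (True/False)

H winning at [.#../.#..]: True

ply 1, H at .#../.#.. | H02=+1→.###/.#..*; H12=+1→.#../.###
ply 2, V at .###/.#.. | V00=-1→####/##..*
ply 3, H at ####/##.. | H12=+1→####/####*
ply 4: ####/#### is terminal -1 (V); from .#../.#.. depth 9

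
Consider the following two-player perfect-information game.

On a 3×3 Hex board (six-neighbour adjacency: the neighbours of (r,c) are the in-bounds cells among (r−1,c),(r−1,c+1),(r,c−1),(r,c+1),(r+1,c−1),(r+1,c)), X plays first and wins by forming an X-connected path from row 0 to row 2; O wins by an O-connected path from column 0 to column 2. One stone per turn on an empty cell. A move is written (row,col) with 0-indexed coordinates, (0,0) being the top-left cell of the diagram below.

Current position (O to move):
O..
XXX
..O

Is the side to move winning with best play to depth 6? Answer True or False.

[O../XXX/..O] O move#1: (0,1):-1/OO./XXX/..O*, (0,2):-1/O.O/XXX/..O, (2,0):-1/O../XXX/O.O, (2,1):-1/O../XXX/.OO
[OO./XXX/..O] X move#2: (0,2):+1/OOX/XXX/..O*, (2,0):-1/OO./XXX/X.O, (2,1):-1/OO./XXX/.XO
[OOX/XXX/..O] O move#3: (2,0):-1/OOX/XXX/O.O*, (2,1):-1/OOX/XXX/.OO
[OOX/XXX/O.O] X move#4: (2,1):+1/OOX/XXX/OXO*
[OOX/XXX/OXO] end (terminal -1, O#5); searched O../XXX/..O to 6

O winning at [O../XXX/..O]: False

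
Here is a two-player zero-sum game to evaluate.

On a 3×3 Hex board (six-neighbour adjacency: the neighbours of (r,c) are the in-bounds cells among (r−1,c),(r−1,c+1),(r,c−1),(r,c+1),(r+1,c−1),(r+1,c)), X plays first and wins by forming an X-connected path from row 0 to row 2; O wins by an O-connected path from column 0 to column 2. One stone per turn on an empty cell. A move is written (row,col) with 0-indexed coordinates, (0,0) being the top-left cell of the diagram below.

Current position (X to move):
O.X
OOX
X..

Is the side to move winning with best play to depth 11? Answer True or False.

p1 X@[O.X/OOX/X..]: (0,1)[OXX/OOX/X..]+1* (2,1)[O.X/OOX/XX.]+1 (2,2)[O.X/OOX/X.X]+1
p2 O@[OXX/OOX/X..]: (2,1)[OXX/OOX/XO.]-1* (2,2)[OXX/OOX/X.O]-1
p3 X@[OXX/OOX/XO.]: (2,2)[OXX/OOX/XOX]+1*
p4 O@[OXX/OOX/XOX] terminal -1; root [O.X/OOX/X..] d11

X winning at [O.X/OOX/X..]: True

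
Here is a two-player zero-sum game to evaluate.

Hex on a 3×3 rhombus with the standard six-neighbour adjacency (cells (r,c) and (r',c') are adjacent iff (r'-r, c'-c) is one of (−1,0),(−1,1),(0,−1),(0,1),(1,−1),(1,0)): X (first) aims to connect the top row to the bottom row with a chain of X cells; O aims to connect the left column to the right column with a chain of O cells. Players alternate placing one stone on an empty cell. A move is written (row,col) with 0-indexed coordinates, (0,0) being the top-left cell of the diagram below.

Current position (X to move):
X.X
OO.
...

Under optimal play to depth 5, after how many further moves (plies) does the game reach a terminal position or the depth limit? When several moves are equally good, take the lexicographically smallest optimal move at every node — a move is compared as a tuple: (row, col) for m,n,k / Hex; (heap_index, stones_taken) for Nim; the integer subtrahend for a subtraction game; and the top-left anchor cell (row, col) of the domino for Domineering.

PV length from [X.X/OO./...]: 5 plies

[X.X/OO./...] X move#1: (0,1):-1/XXX/OO./..., (1,2):+1/X.X/OOX/...*, (2,0):-1/X.X/OO./X.., (2,1):-1/X.X/OO./.X., (2,2):-1/X.X/OO./..X
[X.X/OOX/...] O move#2: (0,1):-1/XOX/OOX/...*, (2,0):-1/X.X/OOX/O.., (2,1):-1/X.X/OOX/.O., (2,2):-1/X.X/OOX/..O
[XOX/OOX/...] X move#3: (2,0):+1/XOX/OOX/X..*, (2,1):+1/XOX/OOX/.X., (2,2):+1/XOX/OOX/..X
[XOX/OOX/X..] O move#4: (2,1):-1/XOX/OOX/XO.*, (2,2):-1/XOX/OOX/X.O
[XOX/OOX/XO.] X move#5: (2,2):+1/XOX/OOX/XOX*
[XOX/OOX/XOX] end (terminal -1, O#6); searched X.X/OO./... to 5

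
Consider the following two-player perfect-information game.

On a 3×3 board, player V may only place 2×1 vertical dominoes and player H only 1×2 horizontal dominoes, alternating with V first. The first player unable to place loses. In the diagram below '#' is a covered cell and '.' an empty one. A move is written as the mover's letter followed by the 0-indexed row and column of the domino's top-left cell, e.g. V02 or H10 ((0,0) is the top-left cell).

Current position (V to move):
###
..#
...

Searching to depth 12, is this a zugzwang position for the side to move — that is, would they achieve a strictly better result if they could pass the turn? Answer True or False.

[###/..#/...] V move#1: V10:-1/###/#.#/#.., V11:+1/###/.##/.#.*
[###/.##/.#.] end (terminal -1, H#2); searched ###/..#/... to 12
suppose V passes — search the same position with H to move:
pass> [###/..#/...] H move#1: H10:+1/###/###/...*, H20:+1/###/..#/##., H21:-1/###/..#/.##
pass> [###/###/...] end (terminal -1, V#2); searched ###/..#/... to 12
for V: play +1, pass -1

zugzwang(###/..#/..., V) = False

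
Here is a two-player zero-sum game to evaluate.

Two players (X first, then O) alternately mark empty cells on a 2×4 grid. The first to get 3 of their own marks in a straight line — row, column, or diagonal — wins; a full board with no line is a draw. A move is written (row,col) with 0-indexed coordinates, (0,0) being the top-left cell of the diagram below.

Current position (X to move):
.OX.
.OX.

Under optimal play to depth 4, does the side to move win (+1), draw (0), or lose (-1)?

value(.OX./.OX., X) = 0

ply 1, X at .OX./.OX. | (0,0)=+0→XOX./.OX.*; (0,3)=+0→.OXX/.OX.; (1,0)=+0→.OX./XOX.; (1,3)=+0→.OX./.OXX
ply 2, O at XOX./.OX. | (0,3)=+0→XOXO/.OX.*; (1,0)=+0→XOX./OOX.; (1,3)=+0→XOX./.OXO
ply 3, X at XOXO/.OX. | (1,0)=+0→XOXO/XOX.*; (1,3)=+0→XOXO/.OXX
ply 4, O at XOXO/XOX. | (1,3)=+0→XOXO/XOXO*
ply 5: XOXO/XOXO is terminal +0 (X); from .OX./.OX. depth 4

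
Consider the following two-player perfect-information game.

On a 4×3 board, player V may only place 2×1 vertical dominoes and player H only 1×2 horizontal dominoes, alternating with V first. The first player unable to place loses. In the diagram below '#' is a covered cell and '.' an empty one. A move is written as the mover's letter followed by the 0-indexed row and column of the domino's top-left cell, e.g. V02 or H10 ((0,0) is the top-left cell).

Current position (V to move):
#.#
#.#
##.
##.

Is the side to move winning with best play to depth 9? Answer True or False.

p1 V@[#.#/#.#/##./##.]: V01[###/###/##./##.]+1* V22[#.#/#.#/###/###]+1
p2 H@[###/###/##./##.] terminal -1; root [#.#/#.#/##./##.] d9

V winning at [#.#/#.#/##./##.]: True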